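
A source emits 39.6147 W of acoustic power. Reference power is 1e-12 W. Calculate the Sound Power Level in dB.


Given values:
  W = 39.6147 W
  W_ref = 1e-12 W
Formula: SWL = 10 * log10(W / W_ref)
Compute ratio: W / W_ref = 39614700000000
Compute log10: log10(39614700000000) = 13.597856
Multiply: SWL = 10 * 13.597856 = 135.98

135.98 dB


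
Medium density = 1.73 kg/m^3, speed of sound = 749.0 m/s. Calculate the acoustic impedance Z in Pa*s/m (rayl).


Given values:
  rho = 1.73 kg/m^3
  c = 749.0 m/s
Formula: Z = rho * c
Z = 1.73 * 749.0
Z = 1295.77

1295.77 rayl


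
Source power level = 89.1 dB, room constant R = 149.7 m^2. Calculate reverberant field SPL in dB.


Given values:
  Lw = 89.1 dB, R = 149.7 m^2
Formula: SPL = Lw + 10 * log10(4 / R)
Compute 4 / R = 4 / 149.7 = 0.02672
Compute 10 * log10(0.02672) = -15.7316
SPL = 89.1 + (-15.7316) = 73.37

73.37 dB


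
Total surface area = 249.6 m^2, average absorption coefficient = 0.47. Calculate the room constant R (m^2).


Given values:
  S = 249.6 m^2, alpha = 0.47
Formula: R = S * alpha / (1 - alpha)
Numerator: 249.6 * 0.47 = 117.312
Denominator: 1 - 0.47 = 0.53
R = 117.312 / 0.53 = 221.34

221.34 m^2


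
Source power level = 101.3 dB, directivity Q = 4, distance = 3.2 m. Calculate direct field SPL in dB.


Given values:
  Lw = 101.3 dB, Q = 4, r = 3.2 m
Formula: SPL = Lw + 10 * log10(Q / (4 * pi * r^2))
Compute 4 * pi * r^2 = 4 * pi * 3.2^2 = 128.6796
Compute Q / denom = 4 / 128.6796 = 0.03108496
Compute 10 * log10(0.03108496) = -15.0745
SPL = 101.3 + (-15.0745) = 86.23

86.23 dB


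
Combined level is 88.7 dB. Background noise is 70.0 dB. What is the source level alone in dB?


Given values:
  L_total = 88.7 dB, L_bg = 70.0 dB
Formula: L_source = 10 * log10(10^(L_total/10) - 10^(L_bg/10))
Convert to linear:
  10^(88.7/10) = 741310241.3009
  10^(70.0/10) = 10000000.0
Difference: 741310241.3009 - 10000000.0 = 731310241.3009
L_source = 10 * log10(731310241.3009) = 88.64

88.64 dB


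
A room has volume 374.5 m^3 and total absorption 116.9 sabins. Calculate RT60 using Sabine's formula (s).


Given values:
  V = 374.5 m^3
  A = 116.9 sabins
Formula: RT60 = 0.161 * V / A
Numerator: 0.161 * 374.5 = 60.2945
RT60 = 60.2945 / 116.9 = 0.516

0.516 s


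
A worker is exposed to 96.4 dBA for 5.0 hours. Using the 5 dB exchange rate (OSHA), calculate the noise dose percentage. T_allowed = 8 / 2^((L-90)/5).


Given values:
  L = 96.4 dBA, T = 5.0 hours
Formula: T_allowed = 8 / 2^((L - 90) / 5)
Compute exponent: (96.4 - 90) / 5 = 1.28
Compute 2^(1.28) = 2.42839
T_allowed = 8 / 2.42839 = 3.294364 hours
Dose = (T / T_allowed) * 100
Dose = (5.0 / 3.294364) * 100 = 151.77

151.77 %


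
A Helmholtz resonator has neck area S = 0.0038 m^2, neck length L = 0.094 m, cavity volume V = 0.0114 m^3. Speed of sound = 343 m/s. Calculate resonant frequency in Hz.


Given values:
  S = 0.0038 m^2, L = 0.094 m, V = 0.0114 m^3, c = 343 m/s
Formula: f = (c / (2*pi)) * sqrt(S / (V * L))
Compute V * L = 0.0114 * 0.094 = 0.0010716
Compute S / (V * L) = 0.0038 / 0.0010716 = 3.5461
Compute sqrt(3.5461) = 1.883109
Compute c / (2*pi) = 343 / 6.283185 = 54.590148
f = 54.590148 * 1.883109 = 102.8

102.8 Hz


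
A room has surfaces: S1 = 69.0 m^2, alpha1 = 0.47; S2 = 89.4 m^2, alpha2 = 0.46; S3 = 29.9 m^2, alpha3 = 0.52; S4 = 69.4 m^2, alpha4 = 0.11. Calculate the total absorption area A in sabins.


Given surfaces:
  Surface 1: 69.0 * 0.47 = 32.43
  Surface 2: 89.4 * 0.46 = 41.124
  Surface 3: 29.9 * 0.52 = 15.548
  Surface 4: 69.4 * 0.11 = 7.634
Formula: A = sum(Si * alpha_i)
A = 32.43 + 41.124 + 15.548 + 7.634
A = 96.74

96.74 sabins


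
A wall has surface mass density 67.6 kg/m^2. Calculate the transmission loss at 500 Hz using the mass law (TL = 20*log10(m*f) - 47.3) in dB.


Given values:
  m = 67.6 kg/m^2, f = 500 Hz
Formula: TL = 20 * log10(m * f) - 47.3
Compute m * f = 67.6 * 500 = 33800.0
Compute log10(33800.0) = 4.528917
Compute 20 * 4.528917 = 90.5783
TL = 90.5783 - 47.3 = 43.28

43.28 dB


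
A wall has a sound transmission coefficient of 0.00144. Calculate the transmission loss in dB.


Given values:
  tau = 0.00144
Formula: TL = 10 * log10(1 / tau)
Compute 1 / tau = 1 / 0.00144 = 694.4444
Compute log10(694.4444) = 2.841637
TL = 10 * 2.841637 = 28.42

28.42 dB


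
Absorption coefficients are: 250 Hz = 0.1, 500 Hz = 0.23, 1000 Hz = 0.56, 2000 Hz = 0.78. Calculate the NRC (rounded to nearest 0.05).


Given values:
  a_250 = 0.1, a_500 = 0.23
  a_1000 = 0.56, a_2000 = 0.78
Formula: NRC = (a250 + a500 + a1000 + a2000) / 4
Sum = 0.1 + 0.23 + 0.56 + 0.78 = 1.67
NRC = 1.67 / 4 = 0.4175
Rounded to nearest 0.05: 0.4

0.4


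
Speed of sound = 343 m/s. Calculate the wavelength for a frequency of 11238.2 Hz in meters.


Given values:
  c = 343 m/s, f = 11238.2 Hz
Formula: lambda = c / f
lambda = 343 / 11238.2
lambda = 0.0305

0.0305 m


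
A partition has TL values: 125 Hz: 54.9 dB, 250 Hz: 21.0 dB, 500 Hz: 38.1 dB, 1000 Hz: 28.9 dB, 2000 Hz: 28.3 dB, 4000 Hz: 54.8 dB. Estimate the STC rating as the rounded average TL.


Given TL values at each frequency:
  125 Hz: 54.9 dB
  250 Hz: 21.0 dB
  500 Hz: 38.1 dB
  1000 Hz: 28.9 dB
  2000 Hz: 28.3 dB
  4000 Hz: 54.8 dB
Formula: STC ~ round(average of TL values)
Sum = 54.9 + 21.0 + 38.1 + 28.9 + 28.3 + 54.8 = 226.0
Average = 226.0 / 6 = 37.67
Rounded: 38

38


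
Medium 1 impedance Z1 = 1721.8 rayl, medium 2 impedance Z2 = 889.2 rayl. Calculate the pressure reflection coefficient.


Given values:
  Z1 = 1721.8 rayl, Z2 = 889.2 rayl
Formula: R = (Z2 - Z1) / (Z2 + Z1)
Numerator: Z2 - Z1 = 889.2 - 1721.8 = -832.6
Denominator: Z2 + Z1 = 889.2 + 1721.8 = 2611.0
R = -832.6 / 2611.0 = -0.3189

-0.3189


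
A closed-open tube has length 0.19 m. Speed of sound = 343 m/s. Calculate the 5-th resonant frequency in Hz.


Given values:
  Tube type: closed-open, L = 0.19 m, c = 343 m/s, n = 5
Formula: f_n = (2n - 1) * c / (4 * L)
Compute 2n - 1 = 2*5 - 1 = 9
Compute 4 * L = 4 * 0.19 = 0.76
f = 9 * 343 / 0.76
f = 4061.84

4061.84 Hz


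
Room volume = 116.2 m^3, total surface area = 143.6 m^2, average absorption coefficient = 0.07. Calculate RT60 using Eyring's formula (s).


Given values:
  V = 116.2 m^3, S = 143.6 m^2, alpha = 0.07
Formula: RT60 = 0.161 * V / (-S * ln(1 - alpha))
Compute ln(1 - 0.07) = ln(0.93) = -0.072571
Denominator: -143.6 * -0.072571 = 10.4212
Numerator: 0.161 * 116.2 = 18.7082
RT60 = 18.7082 / 10.4212 = 1.795

1.795 s


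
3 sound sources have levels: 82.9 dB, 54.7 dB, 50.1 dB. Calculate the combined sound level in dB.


Formula: L_total = 10 * log10( sum(10^(Li/10)) )
  Source 1: 10^(82.9/10) = 194984459.9758
  Source 2: 10^(54.7/10) = 295120.9227
  Source 3: 10^(50.1/10) = 102329.2992
Sum of linear values = 195381910.1977
L_total = 10 * log10(195381910.1977) = 82.91

82.91 dB


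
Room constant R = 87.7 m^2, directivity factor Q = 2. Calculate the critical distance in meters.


Given values:
  R = 87.7 m^2, Q = 2
Formula: d_c = 0.141 * sqrt(Q * R)
Compute Q * R = 2 * 87.7 = 175.4
Compute sqrt(175.4) = 13.2439
d_c = 0.141 * 13.2439 = 1.867

1.867 m


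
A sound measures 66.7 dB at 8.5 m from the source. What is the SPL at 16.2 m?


Given values:
  SPL1 = 66.7 dB, r1 = 8.5 m, r2 = 16.2 m
Formula: SPL2 = SPL1 - 20 * log10(r2 / r1)
Compute ratio: r2 / r1 = 16.2 / 8.5 = 1.9059
Compute log10: log10(1.9059) = 0.2801
Compute drop: 20 * 0.2801 = 5.602
SPL2 = 66.7 - 5.602 = 61.1

61.1 dB


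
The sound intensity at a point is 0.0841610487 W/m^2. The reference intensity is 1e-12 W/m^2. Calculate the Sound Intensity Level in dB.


Given values:
  I = 0.0841610487 W/m^2
  I_ref = 1e-12 W/m^2
Formula: SIL = 10 * log10(I / I_ref)
Compute ratio: I / I_ref = 84161048700
Compute log10: log10(84161048700) = 10.925111
Multiply: SIL = 10 * 10.925111 = 109.25

109.25 dB


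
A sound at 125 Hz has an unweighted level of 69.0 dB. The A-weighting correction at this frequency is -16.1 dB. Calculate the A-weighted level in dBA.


Given values:
  SPL = 69.0 dB
  A-weighting at 125 Hz = -16.1 dB
Formula: L_A = SPL + A_weight
L_A = 69.0 + (-16.1)
L_A = 52.9

52.9 dBA


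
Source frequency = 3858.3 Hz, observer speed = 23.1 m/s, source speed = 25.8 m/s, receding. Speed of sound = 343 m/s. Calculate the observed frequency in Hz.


Given values:
  f_s = 3858.3 Hz, v_o = 23.1 m/s, v_s = 25.8 m/s
  Direction: receding
Formula: f_o = f_s * (c - v_o) / (c + v_s)
Numerator: c - v_o = 343 - 23.1 = 319.9
Denominator: c + v_s = 343 + 25.8 = 368.8
f_o = 3858.3 * 319.9 / 368.8 = 3346.72

3346.72 Hz


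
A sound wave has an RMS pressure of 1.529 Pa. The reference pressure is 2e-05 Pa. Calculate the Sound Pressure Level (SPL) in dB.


Given values:
  p = 1.529 Pa
  p_ref = 2e-05 Pa
Formula: SPL = 20 * log10(p / p_ref)
Compute ratio: p / p_ref = 1.529 / 2e-05 = 76450
Compute log10: log10(76450) = 4.883377
Multiply: SPL = 20 * 4.883377 = 97.67

97.67 dB


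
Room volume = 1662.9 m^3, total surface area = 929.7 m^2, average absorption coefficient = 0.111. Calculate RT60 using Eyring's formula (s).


Given values:
  V = 1662.9 m^3, S = 929.7 m^2, alpha = 0.111
Formula: RT60 = 0.161 * V / (-S * ln(1 - alpha))
Compute ln(1 - 0.111) = ln(0.889) = -0.117658
Denominator: -929.7 * -0.117658 = 109.3866
Numerator: 0.161 * 1662.9 = 267.7269
RT60 = 267.7269 / 109.3866 = 2.448

2.448 s


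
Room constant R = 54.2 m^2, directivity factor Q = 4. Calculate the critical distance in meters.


Given values:
  R = 54.2 m^2, Q = 4
Formula: d_c = 0.141 * sqrt(Q * R)
Compute Q * R = 4 * 54.2 = 216.8
Compute sqrt(216.8) = 14.7241
d_c = 0.141 * 14.7241 = 2.076

2.076 m


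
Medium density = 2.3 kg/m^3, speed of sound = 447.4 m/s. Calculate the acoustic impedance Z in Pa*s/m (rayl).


Given values:
  rho = 2.3 kg/m^3
  c = 447.4 m/s
Formula: Z = rho * c
Z = 2.3 * 447.4
Z = 1029.02

1029.02 rayl


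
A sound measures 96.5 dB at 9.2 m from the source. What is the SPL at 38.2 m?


Given values:
  SPL1 = 96.5 dB, r1 = 9.2 m, r2 = 38.2 m
Formula: SPL2 = SPL1 - 20 * log10(r2 / r1)
Compute ratio: r2 / r1 = 38.2 / 9.2 = 4.1522
Compute log10: log10(4.1522) = 0.618278
Compute drop: 20 * 0.618278 = 12.3656
SPL2 = 96.5 - 12.3656 = 84.13

84.13 dB


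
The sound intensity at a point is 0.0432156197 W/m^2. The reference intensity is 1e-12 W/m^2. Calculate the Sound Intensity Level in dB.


Given values:
  I = 0.0432156197 W/m^2
  I_ref = 1e-12 W/m^2
Formula: SIL = 10 * log10(I / I_ref)
Compute ratio: I / I_ref = 43215619700
Compute log10: log10(43215619700) = 10.635641
Multiply: SIL = 10 * 10.635641 = 106.36

106.36 dB


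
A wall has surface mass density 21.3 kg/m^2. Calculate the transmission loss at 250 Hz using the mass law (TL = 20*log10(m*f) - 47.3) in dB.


Given values:
  m = 21.3 kg/m^2, f = 250 Hz
Formula: TL = 20 * log10(m * f) - 47.3
Compute m * f = 21.3 * 250 = 5325.0
Compute log10(5325.0) = 3.72632
Compute 20 * 3.72632 = 74.5264
TL = 74.5264 - 47.3 = 27.23

27.23 dB


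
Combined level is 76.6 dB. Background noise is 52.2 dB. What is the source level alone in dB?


Given values:
  L_total = 76.6 dB, L_bg = 52.2 dB
Formula: L_source = 10 * log10(10^(L_total/10) - 10^(L_bg/10))
Convert to linear:
  10^(76.6/10) = 45708818.9615
  10^(52.2/10) = 165958.6907
Difference: 45708818.9615 - 165958.6907 = 45542860.2708
L_source = 10 * log10(45542860.2708) = 76.58

76.58 dB


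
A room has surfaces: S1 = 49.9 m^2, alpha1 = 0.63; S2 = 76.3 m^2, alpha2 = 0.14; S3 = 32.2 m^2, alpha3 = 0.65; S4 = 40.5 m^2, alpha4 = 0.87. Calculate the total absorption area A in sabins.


Given surfaces:
  Surface 1: 49.9 * 0.63 = 31.437
  Surface 2: 76.3 * 0.14 = 10.682
  Surface 3: 32.2 * 0.65 = 20.93
  Surface 4: 40.5 * 0.87 = 35.235
Formula: A = sum(Si * alpha_i)
A = 31.437 + 10.682 + 20.93 + 35.235
A = 98.28

98.28 sabins


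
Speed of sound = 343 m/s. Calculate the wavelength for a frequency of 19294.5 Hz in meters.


Given values:
  c = 343 m/s, f = 19294.5 Hz
Formula: lambda = c / f
lambda = 343 / 19294.5
lambda = 0.0178

0.0178 m


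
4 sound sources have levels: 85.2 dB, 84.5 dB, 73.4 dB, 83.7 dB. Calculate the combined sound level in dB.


Formula: L_total = 10 * log10( sum(10^(Li/10)) )
  Source 1: 10^(85.2/10) = 331131121.4826
  Source 2: 10^(84.5/10) = 281838293.1264
  Source 3: 10^(73.4/10) = 21877616.2395
  Source 4: 10^(83.7/10) = 234422881.532
Sum of linear values = 869269912.3805
L_total = 10 * log10(869269912.3805) = 89.39

89.39 dB


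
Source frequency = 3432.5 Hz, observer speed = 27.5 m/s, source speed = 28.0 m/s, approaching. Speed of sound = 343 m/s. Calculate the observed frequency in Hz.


Given values:
  f_s = 3432.5 Hz, v_o = 27.5 m/s, v_s = 28.0 m/s
  Direction: approaching
Formula: f_o = f_s * (c + v_o) / (c - v_s)
Numerator: c + v_o = 343 + 27.5 = 370.5
Denominator: c - v_s = 343 - 28.0 = 315.0
f_o = 3432.5 * 370.5 / 315.0 = 4037.27

4037.27 Hz


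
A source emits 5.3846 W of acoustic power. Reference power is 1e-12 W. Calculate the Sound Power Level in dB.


Given values:
  W = 5.3846 W
  W_ref = 1e-12 W
Formula: SWL = 10 * log10(W / W_ref)
Compute ratio: W / W_ref = 5384600000000
Compute log10: log10(5384600000000) = 12.731153
Multiply: SWL = 10 * 12.731153 = 127.31

127.31 dB


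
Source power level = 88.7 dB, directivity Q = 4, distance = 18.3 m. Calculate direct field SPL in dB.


Given values:
  Lw = 88.7 dB, Q = 4, r = 18.3 m
Formula: SPL = Lw + 10 * log10(Q / (4 * pi * r^2))
Compute 4 * pi * r^2 = 4 * pi * 18.3^2 = 4208.3519
Compute Q / denom = 4 / 4208.3519 = 0.00095049
Compute 10 * log10(0.00095049) = -30.2205
SPL = 88.7 + (-30.2205) = 58.48

58.48 dB


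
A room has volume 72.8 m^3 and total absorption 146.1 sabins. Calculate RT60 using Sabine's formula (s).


Given values:
  V = 72.8 m^3
  A = 146.1 sabins
Formula: RT60 = 0.161 * V / A
Numerator: 0.161 * 72.8 = 11.7208
RT60 = 11.7208 / 146.1 = 0.08

0.08 s


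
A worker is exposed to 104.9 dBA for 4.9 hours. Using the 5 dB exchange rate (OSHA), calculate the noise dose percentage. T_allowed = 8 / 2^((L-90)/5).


Given values:
  L = 104.9 dBA, T = 4.9 hours
Formula: T_allowed = 8 / 2^((L - 90) / 5)
Compute exponent: (104.9 - 90) / 5 = 2.98
Compute 2^(2.98) = 7.889862
T_allowed = 8 / 7.889862 = 1.013959 hours
Dose = (T / T_allowed) * 100
Dose = (4.9 / 1.013959) * 100 = 483.25

483.25 %


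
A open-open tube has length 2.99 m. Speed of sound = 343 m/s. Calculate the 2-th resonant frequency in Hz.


Given values:
  Tube type: open-open, L = 2.99 m, c = 343 m/s, n = 2
Formula: f_n = n * c / (2 * L)
Compute 2 * L = 2 * 2.99 = 5.98
f = 2 * 343 / 5.98
f = 114.72

114.72 Hz


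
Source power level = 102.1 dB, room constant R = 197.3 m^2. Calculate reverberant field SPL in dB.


Given values:
  Lw = 102.1 dB, R = 197.3 m^2
Formula: SPL = Lw + 10 * log10(4 / R)
Compute 4 / R = 4 / 197.3 = 0.020274
Compute 10 * log10(0.020274) = -16.9306
SPL = 102.1 + (-16.9306) = 85.17

85.17 dB


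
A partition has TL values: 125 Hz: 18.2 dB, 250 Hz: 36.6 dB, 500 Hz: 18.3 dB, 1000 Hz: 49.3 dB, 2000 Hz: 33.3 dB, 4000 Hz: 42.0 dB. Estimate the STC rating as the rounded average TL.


Given TL values at each frequency:
  125 Hz: 18.2 dB
  250 Hz: 36.6 dB
  500 Hz: 18.3 dB
  1000 Hz: 49.3 dB
  2000 Hz: 33.3 dB
  4000 Hz: 42.0 dB
Formula: STC ~ round(average of TL values)
Sum = 18.2 + 36.6 + 18.3 + 49.3 + 33.3 + 42.0 = 197.7
Average = 197.7 / 6 = 32.95
Rounded: 33

33


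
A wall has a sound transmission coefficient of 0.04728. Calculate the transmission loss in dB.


Given values:
  tau = 0.04728
Formula: TL = 10 * log10(1 / tau)
Compute 1 / tau = 1 / 0.04728 = 21.1506
Compute log10(21.1506) = 1.325323
TL = 10 * 1.325323 = 13.25

13.25 dB


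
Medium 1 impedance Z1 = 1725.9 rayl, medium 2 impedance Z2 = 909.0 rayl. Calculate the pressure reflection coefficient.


Given values:
  Z1 = 1725.9 rayl, Z2 = 909.0 rayl
Formula: R = (Z2 - Z1) / (Z2 + Z1)
Numerator: Z2 - Z1 = 909.0 - 1725.9 = -816.9
Denominator: Z2 + Z1 = 909.0 + 1725.9 = 2634.9
R = -816.9 / 2634.9 = -0.31

-0.31


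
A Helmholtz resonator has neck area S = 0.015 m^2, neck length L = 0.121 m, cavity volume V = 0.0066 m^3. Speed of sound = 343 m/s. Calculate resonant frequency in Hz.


Given values:
  S = 0.015 m^2, L = 0.121 m, V = 0.0066 m^3, c = 343 m/s
Formula: f = (c / (2*pi)) * sqrt(S / (V * L))
Compute V * L = 0.0066 * 0.121 = 0.0007986
Compute S / (V * L) = 0.015 / 0.0007986 = 18.7829
Compute sqrt(18.7829) = 4.333924
Compute c / (2*pi) = 343 / 6.283185 = 54.590148
f = 54.590148 * 4.333924 = 236.59

236.59 Hz


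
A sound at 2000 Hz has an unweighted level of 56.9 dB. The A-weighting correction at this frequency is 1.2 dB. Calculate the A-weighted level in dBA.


Given values:
  SPL = 56.9 dB
  A-weighting at 2000 Hz = 1.2 dB
Formula: L_A = SPL + A_weight
L_A = 56.9 + (1.2)
L_A = 58.1

58.1 dBA


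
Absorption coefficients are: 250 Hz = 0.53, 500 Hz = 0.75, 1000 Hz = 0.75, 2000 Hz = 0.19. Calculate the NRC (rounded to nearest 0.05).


Given values:
  a_250 = 0.53, a_500 = 0.75
  a_1000 = 0.75, a_2000 = 0.19
Formula: NRC = (a250 + a500 + a1000 + a2000) / 4
Sum = 0.53 + 0.75 + 0.75 + 0.19 = 2.22
NRC = 2.22 / 4 = 0.555
Rounded to nearest 0.05: 0.55

0.55


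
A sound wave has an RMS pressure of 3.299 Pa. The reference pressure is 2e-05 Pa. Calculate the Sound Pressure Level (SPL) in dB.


Given values:
  p = 3.299 Pa
  p_ref = 2e-05 Pa
Formula: SPL = 20 * log10(p / p_ref)
Compute ratio: p / p_ref = 3.299 / 2e-05 = 164950
Compute log10: log10(164950) = 5.217352
Multiply: SPL = 20 * 5.217352 = 104.35

104.35 dB


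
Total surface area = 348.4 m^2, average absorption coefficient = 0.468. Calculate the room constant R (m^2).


Given values:
  S = 348.4 m^2, alpha = 0.468
Formula: R = S * alpha / (1 - alpha)
Numerator: 348.4 * 0.468 = 163.0512
Denominator: 1 - 0.468 = 0.532
R = 163.0512 / 0.532 = 306.49

306.49 m^2


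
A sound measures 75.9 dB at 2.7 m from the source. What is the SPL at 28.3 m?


Given values:
  SPL1 = 75.9 dB, r1 = 2.7 m, r2 = 28.3 m
Formula: SPL2 = SPL1 - 20 * log10(r2 / r1)
Compute ratio: r2 / r1 = 28.3 / 2.7 = 10.4815
Compute log10: log10(10.4815) = 1.020423
Compute drop: 20 * 1.020423 = 20.4085
SPL2 = 75.9 - 20.4085 = 55.49

55.49 dB


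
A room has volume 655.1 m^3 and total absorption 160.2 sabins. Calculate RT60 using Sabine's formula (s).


Given values:
  V = 655.1 m^3
  A = 160.2 sabins
Formula: RT60 = 0.161 * V / A
Numerator: 0.161 * 655.1 = 105.4711
RT60 = 105.4711 / 160.2 = 0.658

0.658 s


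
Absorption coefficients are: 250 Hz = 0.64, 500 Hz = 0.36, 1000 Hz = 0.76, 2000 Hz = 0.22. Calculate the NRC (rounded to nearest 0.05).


Given values:
  a_250 = 0.64, a_500 = 0.36
  a_1000 = 0.76, a_2000 = 0.22
Formula: NRC = (a250 + a500 + a1000 + a2000) / 4
Sum = 0.64 + 0.36 + 0.76 + 0.22 = 1.98
NRC = 1.98 / 4 = 0.495
Rounded to nearest 0.05: 0.5

0.5


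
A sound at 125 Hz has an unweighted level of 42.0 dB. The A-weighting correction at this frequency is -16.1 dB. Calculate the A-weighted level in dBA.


Given values:
  SPL = 42.0 dB
  A-weighting at 125 Hz = -16.1 dB
Formula: L_A = SPL + A_weight
L_A = 42.0 + (-16.1)
L_A = 25.9

25.9 dBA


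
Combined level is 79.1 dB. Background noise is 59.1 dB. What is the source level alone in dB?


Given values:
  L_total = 79.1 dB, L_bg = 59.1 dB
Formula: L_source = 10 * log10(10^(L_total/10) - 10^(L_bg/10))
Convert to linear:
  10^(79.1/10) = 81283051.6164
  10^(59.1/10) = 812830.5162
Difference: 81283051.6164 - 812830.5162 = 80470221.1002
L_source = 10 * log10(80470221.1002) = 79.06

79.06 dB


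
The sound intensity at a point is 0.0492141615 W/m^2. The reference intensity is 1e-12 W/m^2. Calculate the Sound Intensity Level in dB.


Given values:
  I = 0.0492141615 W/m^2
  I_ref = 1e-12 W/m^2
Formula: SIL = 10 * log10(I / I_ref)
Compute ratio: I / I_ref = 49214161500
Compute log10: log10(49214161500) = 10.69209
Multiply: SIL = 10 * 10.69209 = 106.92

106.92 dB


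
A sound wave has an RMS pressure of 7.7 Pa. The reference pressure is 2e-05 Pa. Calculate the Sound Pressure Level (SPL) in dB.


Given values:
  p = 7.7 Pa
  p_ref = 2e-05 Pa
Formula: SPL = 20 * log10(p / p_ref)
Compute ratio: p / p_ref = 7.7 / 2e-05 = 385000
Compute log10: log10(385000) = 5.585461
Multiply: SPL = 20 * 5.585461 = 111.71

111.71 dB


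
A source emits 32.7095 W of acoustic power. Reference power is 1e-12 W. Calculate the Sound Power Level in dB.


Given values:
  W = 32.7095 W
  W_ref = 1e-12 W
Formula: SWL = 10 * log10(W / W_ref)
Compute ratio: W / W_ref = 32709500000000
Compute log10: log10(32709500000000) = 13.514674
Multiply: SWL = 10 * 13.514674 = 135.15

135.15 dB


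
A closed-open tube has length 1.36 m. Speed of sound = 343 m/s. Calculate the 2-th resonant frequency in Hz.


Given values:
  Tube type: closed-open, L = 1.36 m, c = 343 m/s, n = 2
Formula: f_n = (2n - 1) * c / (4 * L)
Compute 2n - 1 = 2*2 - 1 = 3
Compute 4 * L = 4 * 1.36 = 5.44
f = 3 * 343 / 5.44
f = 189.15

189.15 Hz


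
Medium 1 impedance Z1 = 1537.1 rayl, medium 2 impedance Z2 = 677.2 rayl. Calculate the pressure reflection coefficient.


Given values:
  Z1 = 1537.1 rayl, Z2 = 677.2 rayl
Formula: R = (Z2 - Z1) / (Z2 + Z1)
Numerator: Z2 - Z1 = 677.2 - 1537.1 = -859.9
Denominator: Z2 + Z1 = 677.2 + 1537.1 = 2214.3
R = -859.9 / 2214.3 = -0.3883

-0.3883


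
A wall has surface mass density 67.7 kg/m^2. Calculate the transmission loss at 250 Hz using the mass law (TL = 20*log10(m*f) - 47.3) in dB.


Given values:
  m = 67.7 kg/m^2, f = 250 Hz
Formula: TL = 20 * log10(m * f) - 47.3
Compute m * f = 67.7 * 250 = 16925.0
Compute log10(16925.0) = 4.228529
Compute 20 * 4.228529 = 84.5706
TL = 84.5706 - 47.3 = 37.27

37.27 dB


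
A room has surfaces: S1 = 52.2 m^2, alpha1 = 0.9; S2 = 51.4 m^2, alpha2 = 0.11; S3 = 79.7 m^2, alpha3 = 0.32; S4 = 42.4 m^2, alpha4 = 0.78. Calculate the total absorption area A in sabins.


Given surfaces:
  Surface 1: 52.2 * 0.9 = 46.98
  Surface 2: 51.4 * 0.11 = 5.654
  Surface 3: 79.7 * 0.32 = 25.504
  Surface 4: 42.4 * 0.78 = 33.072
Formula: A = sum(Si * alpha_i)
A = 46.98 + 5.654 + 25.504 + 33.072
A = 111.21

111.21 sabins


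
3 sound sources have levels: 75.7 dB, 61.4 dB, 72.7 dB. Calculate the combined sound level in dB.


Formula: L_total = 10 * log10( sum(10^(Li/10)) )
  Source 1: 10^(75.7/10) = 37153522.9097
  Source 2: 10^(61.4/10) = 1380384.2646
  Source 3: 10^(72.7/10) = 18620871.3666
Sum of linear values = 57154778.5409
L_total = 10 * log10(57154778.5409) = 77.57

77.57 dB


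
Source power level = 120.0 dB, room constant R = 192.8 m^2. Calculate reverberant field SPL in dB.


Given values:
  Lw = 120.0 dB, R = 192.8 m^2
Formula: SPL = Lw + 10 * log10(4 / R)
Compute 4 / R = 4 / 192.8 = 0.020747
Compute 10 * log10(0.020747) = -16.8304
SPL = 120.0 + (-16.8304) = 103.17

103.17 dB


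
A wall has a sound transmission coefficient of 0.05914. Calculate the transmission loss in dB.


Given values:
  tau = 0.05914
Formula: TL = 10 * log10(1 / tau)
Compute 1 / tau = 1 / 0.05914 = 16.909
Compute log10(16.909) = 1.228118
TL = 10 * 1.228118 = 12.28

12.28 dB


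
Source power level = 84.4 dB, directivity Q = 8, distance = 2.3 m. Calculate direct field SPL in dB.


Given values:
  Lw = 84.4 dB, Q = 8, r = 2.3 m
Formula: SPL = Lw + 10 * log10(Q / (4 * pi * r^2))
Compute 4 * pi * r^2 = 4 * pi * 2.3^2 = 66.4761
Compute Q / denom = 8 / 66.4761 = 0.120344
Compute 10 * log10(0.120344) = -9.1958
SPL = 84.4 + (-9.1958) = 75.2

75.2 dB


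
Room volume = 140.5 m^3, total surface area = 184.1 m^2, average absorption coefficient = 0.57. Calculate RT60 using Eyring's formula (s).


Given values:
  V = 140.5 m^3, S = 184.1 m^2, alpha = 0.57
Formula: RT60 = 0.161 * V / (-S * ln(1 - alpha))
Compute ln(1 - 0.57) = ln(0.43) = -0.84397
Denominator: -184.1 * -0.84397 = 155.3749
Numerator: 0.161 * 140.5 = 22.6205
RT60 = 22.6205 / 155.3749 = 0.146

0.146 s


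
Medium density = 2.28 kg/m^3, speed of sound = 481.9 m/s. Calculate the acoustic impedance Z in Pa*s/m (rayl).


Given values:
  rho = 2.28 kg/m^3
  c = 481.9 m/s
Formula: Z = rho * c
Z = 2.28 * 481.9
Z = 1098.73

1098.73 rayl


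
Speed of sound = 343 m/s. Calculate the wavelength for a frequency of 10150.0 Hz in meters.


Given values:
  c = 343 m/s, f = 10150.0 Hz
Formula: lambda = c / f
lambda = 343 / 10150.0
lambda = 0.0338

0.0338 m


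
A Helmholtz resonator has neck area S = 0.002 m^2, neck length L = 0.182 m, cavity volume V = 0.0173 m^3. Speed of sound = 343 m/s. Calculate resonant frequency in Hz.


Given values:
  S = 0.002 m^2, L = 0.182 m, V = 0.0173 m^3, c = 343 m/s
Formula: f = (c / (2*pi)) * sqrt(S / (V * L))
Compute V * L = 0.0173 * 0.182 = 0.0031486
Compute S / (V * L) = 0.002 / 0.0031486 = 0.6352
Compute sqrt(0.6352) = 0.796994
Compute c / (2*pi) = 343 / 6.283185 = 54.590148
f = 54.590148 * 0.796994 = 43.51

43.51 Hz


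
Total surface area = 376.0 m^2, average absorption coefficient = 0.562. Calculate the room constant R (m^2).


Given values:
  S = 376.0 m^2, alpha = 0.562
Formula: R = S * alpha / (1 - alpha)
Numerator: 376.0 * 0.562 = 211.312
Denominator: 1 - 0.562 = 0.438
R = 211.312 / 0.438 = 482.45

482.45 m^2


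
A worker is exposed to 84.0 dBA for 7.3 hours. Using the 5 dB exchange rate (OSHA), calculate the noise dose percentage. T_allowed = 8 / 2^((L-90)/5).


Given values:
  L = 84.0 dBA, T = 7.3 hours
Formula: T_allowed = 8 / 2^((L - 90) / 5)
Compute exponent: (84.0 - 90) / 5 = -1.2
Compute 2^(-1.2) = 0.435275
T_allowed = 8 / 0.435275 = 18.379186 hours
Dose = (T / T_allowed) * 100
Dose = (7.3 / 18.379186) * 100 = 39.72

39.72 %


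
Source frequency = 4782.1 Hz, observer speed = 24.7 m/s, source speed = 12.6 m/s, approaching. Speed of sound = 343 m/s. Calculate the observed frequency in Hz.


Given values:
  f_s = 4782.1 Hz, v_o = 24.7 m/s, v_s = 12.6 m/s
  Direction: approaching
Formula: f_o = f_s * (c + v_o) / (c - v_s)
Numerator: c + v_o = 343 + 24.7 = 367.7
Denominator: c - v_s = 343 - 12.6 = 330.4
f_o = 4782.1 * 367.7 / 330.4 = 5321.97

5321.97 Hz


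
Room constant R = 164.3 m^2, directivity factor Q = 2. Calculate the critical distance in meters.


Given values:
  R = 164.3 m^2, Q = 2
Formula: d_c = 0.141 * sqrt(Q * R)
Compute Q * R = 2 * 164.3 = 328.6
Compute sqrt(328.6) = 18.1273
d_c = 0.141 * 18.1273 = 2.556

2.556 m


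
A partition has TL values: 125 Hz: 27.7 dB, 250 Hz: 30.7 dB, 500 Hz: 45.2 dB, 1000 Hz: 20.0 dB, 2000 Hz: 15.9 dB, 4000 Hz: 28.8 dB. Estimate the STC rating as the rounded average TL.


Given TL values at each frequency:
  125 Hz: 27.7 dB
  250 Hz: 30.7 dB
  500 Hz: 45.2 dB
  1000 Hz: 20.0 dB
  2000 Hz: 15.9 dB
  4000 Hz: 28.8 dB
Formula: STC ~ round(average of TL values)
Sum = 27.7 + 30.7 + 45.2 + 20.0 + 15.9 + 28.8 = 168.3
Average = 168.3 / 6 = 28.05
Rounded: 28

28


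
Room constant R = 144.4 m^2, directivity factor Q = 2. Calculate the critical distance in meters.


Given values:
  R = 144.4 m^2, Q = 2
Formula: d_c = 0.141 * sqrt(Q * R)
Compute Q * R = 2 * 144.4 = 288.8
Compute sqrt(288.8) = 16.9941
d_c = 0.141 * 16.9941 = 2.396

2.396 m


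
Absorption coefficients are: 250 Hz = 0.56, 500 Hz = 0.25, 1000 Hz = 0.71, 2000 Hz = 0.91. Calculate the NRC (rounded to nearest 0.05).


Given values:
  a_250 = 0.56, a_500 = 0.25
  a_1000 = 0.71, a_2000 = 0.91
Formula: NRC = (a250 + a500 + a1000 + a2000) / 4
Sum = 0.56 + 0.25 + 0.71 + 0.91 = 2.43
NRC = 2.43 / 4 = 0.6075
Rounded to nearest 0.05: 0.6

0.6


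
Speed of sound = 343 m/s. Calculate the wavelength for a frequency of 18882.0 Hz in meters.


Given values:
  c = 343 m/s, f = 18882.0 Hz
Formula: lambda = c / f
lambda = 343 / 18882.0
lambda = 0.0182

0.0182 m


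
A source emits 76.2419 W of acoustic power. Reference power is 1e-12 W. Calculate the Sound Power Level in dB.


Given values:
  W = 76.2419 W
  W_ref = 1e-12 W
Formula: SWL = 10 * log10(W / W_ref)
Compute ratio: W / W_ref = 76241900000000
Compute log10: log10(76241900000000) = 13.882194
Multiply: SWL = 10 * 13.882194 = 138.82

138.82 dB


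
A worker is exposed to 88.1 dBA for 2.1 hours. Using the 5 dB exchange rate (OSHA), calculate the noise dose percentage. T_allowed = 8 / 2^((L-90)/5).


Given values:
  L = 88.1 dBA, T = 2.1 hours
Formula: T_allowed = 8 / 2^((L - 90) / 5)
Compute exponent: (88.1 - 90) / 5 = -0.38
Compute 2^(-0.38) = 0.768438
T_allowed = 8 / 0.768438 = 10.410729 hours
Dose = (T / T_allowed) * 100
Dose = (2.1 / 10.410729) * 100 = 20.17

20.17 %


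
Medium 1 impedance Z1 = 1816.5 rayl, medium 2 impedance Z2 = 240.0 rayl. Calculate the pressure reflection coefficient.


Given values:
  Z1 = 1816.5 rayl, Z2 = 240.0 rayl
Formula: R = (Z2 - Z1) / (Z2 + Z1)
Numerator: Z2 - Z1 = 240.0 - 1816.5 = -1576.5
Denominator: Z2 + Z1 = 240.0 + 1816.5 = 2056.5
R = -1576.5 / 2056.5 = -0.7666

-0.7666


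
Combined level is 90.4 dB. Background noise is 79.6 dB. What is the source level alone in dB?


Given values:
  L_total = 90.4 dB, L_bg = 79.6 dB
Formula: L_source = 10 * log10(10^(L_total/10) - 10^(L_bg/10))
Convert to linear:
  10^(90.4/10) = 1096478196.1432
  10^(79.6/10) = 91201083.9356
Difference: 1096478196.1432 - 91201083.9356 = 1005277112.2076
L_source = 10 * log10(1005277112.2076) = 90.02

90.02 dB


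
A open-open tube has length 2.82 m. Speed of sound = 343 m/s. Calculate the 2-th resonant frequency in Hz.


Given values:
  Tube type: open-open, L = 2.82 m, c = 343 m/s, n = 2
Formula: f_n = n * c / (2 * L)
Compute 2 * L = 2 * 2.82 = 5.64
f = 2 * 343 / 5.64
f = 121.63

121.63 Hz


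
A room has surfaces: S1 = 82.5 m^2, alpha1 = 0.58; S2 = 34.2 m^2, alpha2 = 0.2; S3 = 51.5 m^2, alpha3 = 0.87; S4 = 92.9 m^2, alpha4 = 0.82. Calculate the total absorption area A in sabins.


Given surfaces:
  Surface 1: 82.5 * 0.58 = 47.85
  Surface 2: 34.2 * 0.2 = 6.84
  Surface 3: 51.5 * 0.87 = 44.805
  Surface 4: 92.9 * 0.82 = 76.178
Formula: A = sum(Si * alpha_i)
A = 47.85 + 6.84 + 44.805 + 76.178
A = 175.67

175.67 sabins


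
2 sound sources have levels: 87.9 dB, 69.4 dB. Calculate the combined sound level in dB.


Formula: L_total = 10 * log10( sum(10^(Li/10)) )
  Source 1: 10^(87.9/10) = 616595001.8615
  Source 2: 10^(69.4/10) = 8709635.8996
Sum of linear values = 625304637.7611
L_total = 10 * log10(625304637.7611) = 87.96

87.96 dB


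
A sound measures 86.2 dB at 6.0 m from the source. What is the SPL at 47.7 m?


Given values:
  SPL1 = 86.2 dB, r1 = 6.0 m, r2 = 47.7 m
Formula: SPL2 = SPL1 - 20 * log10(r2 / r1)
Compute ratio: r2 / r1 = 47.7 / 6.0 = 7.95
Compute log10: log10(7.95) = 0.900367
Compute drop: 20 * 0.900367 = 18.0073
SPL2 = 86.2 - 18.0073 = 68.19

68.19 dB


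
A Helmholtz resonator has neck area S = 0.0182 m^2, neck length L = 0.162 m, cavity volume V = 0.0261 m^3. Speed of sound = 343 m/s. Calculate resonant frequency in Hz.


Given values:
  S = 0.0182 m^2, L = 0.162 m, V = 0.0261 m^3, c = 343 m/s
Formula: f = (c / (2*pi)) * sqrt(S / (V * L))
Compute V * L = 0.0261 * 0.162 = 0.0042282
Compute S / (V * L) = 0.0182 / 0.0042282 = 4.3044
Compute sqrt(4.3044) = 2.074705
Compute c / (2*pi) = 343 / 6.283185 = 54.590148
f = 54.590148 * 2.074705 = 113.26

113.26 Hz


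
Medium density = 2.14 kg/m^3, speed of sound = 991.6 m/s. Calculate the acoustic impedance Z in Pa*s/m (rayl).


Given values:
  rho = 2.14 kg/m^3
  c = 991.6 m/s
Formula: Z = rho * c
Z = 2.14 * 991.6
Z = 2122.02

2122.02 rayl


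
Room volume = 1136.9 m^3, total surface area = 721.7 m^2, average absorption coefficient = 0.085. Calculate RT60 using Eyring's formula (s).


Given values:
  V = 1136.9 m^3, S = 721.7 m^2, alpha = 0.085
Formula: RT60 = 0.161 * V / (-S * ln(1 - alpha))
Compute ln(1 - 0.085) = ln(0.915) = -0.088831
Denominator: -721.7 * -0.088831 = 64.1093
Numerator: 0.161 * 1136.9 = 183.0409
RT60 = 183.0409 / 64.1093 = 2.855

2.855 s


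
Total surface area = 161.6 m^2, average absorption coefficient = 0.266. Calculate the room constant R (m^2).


Given values:
  S = 161.6 m^2, alpha = 0.266
Formula: R = S * alpha / (1 - alpha)
Numerator: 161.6 * 0.266 = 42.9856
Denominator: 1 - 0.266 = 0.734
R = 42.9856 / 0.734 = 58.56

58.56 m^2


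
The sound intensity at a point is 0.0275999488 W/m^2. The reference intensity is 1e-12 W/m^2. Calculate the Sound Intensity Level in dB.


Given values:
  I = 0.0275999488 W/m^2
  I_ref = 1e-12 W/m^2
Formula: SIL = 10 * log10(I / I_ref)
Compute ratio: I / I_ref = 27599948800
Compute log10: log10(27599948800) = 10.440908
Multiply: SIL = 10 * 10.440908 = 104.41

104.41 dB


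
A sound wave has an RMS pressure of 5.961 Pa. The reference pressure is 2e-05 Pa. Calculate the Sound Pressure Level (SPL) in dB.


Given values:
  p = 5.961 Pa
  p_ref = 2e-05 Pa
Formula: SPL = 20 * log10(p / p_ref)
Compute ratio: p / p_ref = 5.961 / 2e-05 = 298050
Compute log10: log10(298050) = 5.474289
Multiply: SPL = 20 * 5.474289 = 109.49

109.49 dB


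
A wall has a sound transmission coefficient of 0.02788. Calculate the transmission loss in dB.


Given values:
  tau = 0.02788
Formula: TL = 10 * log10(1 / tau)
Compute 1 / tau = 1 / 0.02788 = 35.868
Compute log10(35.868) = 1.554707
TL = 10 * 1.554707 = 15.55

15.55 dB


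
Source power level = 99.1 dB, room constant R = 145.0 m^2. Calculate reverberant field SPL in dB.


Given values:
  Lw = 99.1 dB, R = 145.0 m^2
Formula: SPL = Lw + 10 * log10(4 / R)
Compute 4 / R = 4 / 145.0 = 0.027586
Compute 10 * log10(0.027586) = -15.5931
SPL = 99.1 + (-15.5931) = 83.51

83.51 dB


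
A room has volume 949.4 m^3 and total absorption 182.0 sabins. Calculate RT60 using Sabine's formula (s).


Given values:
  V = 949.4 m^3
  A = 182.0 sabins
Formula: RT60 = 0.161 * V / A
Numerator: 0.161 * 949.4 = 152.8534
RT60 = 152.8534 / 182.0 = 0.84

0.84 s


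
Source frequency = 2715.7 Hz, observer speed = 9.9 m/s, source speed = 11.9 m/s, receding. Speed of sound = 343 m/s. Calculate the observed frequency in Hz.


Given values:
  f_s = 2715.7 Hz, v_o = 9.9 m/s, v_s = 11.9 m/s
  Direction: receding
Formula: f_o = f_s * (c - v_o) / (c + v_s)
Numerator: c - v_o = 343 - 9.9 = 333.1
Denominator: c + v_s = 343 + 11.9 = 354.9
f_o = 2715.7 * 333.1 / 354.9 = 2548.89

2548.89 Hz


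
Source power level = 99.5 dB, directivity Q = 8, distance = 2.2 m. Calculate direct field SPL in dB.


Given values:
  Lw = 99.5 dB, Q = 8, r = 2.2 m
Formula: SPL = Lw + 10 * log10(Q / (4 * pi * r^2))
Compute 4 * pi * r^2 = 4 * pi * 2.2^2 = 60.8212
Compute Q / denom = 8 / 60.8212 = 0.13153308
Compute 10 * log10(0.13153308) = -8.8097
SPL = 99.5 + (-8.8097) = 90.69

90.69 dB


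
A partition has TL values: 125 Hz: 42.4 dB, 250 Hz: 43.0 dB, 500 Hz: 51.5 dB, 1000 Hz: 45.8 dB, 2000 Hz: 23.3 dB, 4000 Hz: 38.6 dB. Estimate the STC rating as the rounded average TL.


Given TL values at each frequency:
  125 Hz: 42.4 dB
  250 Hz: 43.0 dB
  500 Hz: 51.5 dB
  1000 Hz: 45.8 dB
  2000 Hz: 23.3 dB
  4000 Hz: 38.6 dB
Formula: STC ~ round(average of TL values)
Sum = 42.4 + 43.0 + 51.5 + 45.8 + 23.3 + 38.6 = 244.6
Average = 244.6 / 6 = 40.77
Rounded: 41

41


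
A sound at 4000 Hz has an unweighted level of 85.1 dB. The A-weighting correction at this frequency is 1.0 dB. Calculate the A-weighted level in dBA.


Given values:
  SPL = 85.1 dB
  A-weighting at 4000 Hz = 1.0 dB
Formula: L_A = SPL + A_weight
L_A = 85.1 + (1.0)
L_A = 86.1

86.1 dBA


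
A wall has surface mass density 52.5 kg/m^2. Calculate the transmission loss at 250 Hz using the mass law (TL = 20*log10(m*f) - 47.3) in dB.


Given values:
  m = 52.5 kg/m^2, f = 250 Hz
Formula: TL = 20 * log10(m * f) - 47.3
Compute m * f = 52.5 * 250 = 13125.0
Compute log10(13125.0) = 4.118099
Compute 20 * 4.118099 = 82.362
TL = 82.362 - 47.3 = 35.06

35.06 dB


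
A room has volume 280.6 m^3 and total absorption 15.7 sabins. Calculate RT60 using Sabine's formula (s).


Given values:
  V = 280.6 m^3
  A = 15.7 sabins
Formula: RT60 = 0.161 * V / A
Numerator: 0.161 * 280.6 = 45.1766
RT60 = 45.1766 / 15.7 = 2.877

2.877 s


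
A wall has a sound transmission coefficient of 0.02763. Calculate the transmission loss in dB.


Given values:
  tau = 0.02763
Formula: TL = 10 * log10(1 / tau)
Compute 1 / tau = 1 / 0.02763 = 36.1925
Compute log10(36.1925) = 1.558619
TL = 10 * 1.558619 = 15.59

15.59 dB


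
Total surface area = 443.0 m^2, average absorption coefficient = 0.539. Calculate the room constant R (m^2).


Given values:
  S = 443.0 m^2, alpha = 0.539
Formula: R = S * alpha / (1 - alpha)
Numerator: 443.0 * 0.539 = 238.777
Denominator: 1 - 0.539 = 0.461
R = 238.777 / 0.461 = 517.95

517.95 m^2


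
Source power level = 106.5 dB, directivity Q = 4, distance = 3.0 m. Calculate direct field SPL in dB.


Given values:
  Lw = 106.5 dB, Q = 4, r = 3.0 m
Formula: SPL = Lw + 10 * log10(Q / (4 * pi * r^2))
Compute 4 * pi * r^2 = 4 * pi * 3.0^2 = 113.0973
Compute Q / denom = 4 / 113.0973 = 0.03536778
Compute 10 * log10(0.03536778) = -14.5139
SPL = 106.5 + (-14.5139) = 91.99

91.99 dB


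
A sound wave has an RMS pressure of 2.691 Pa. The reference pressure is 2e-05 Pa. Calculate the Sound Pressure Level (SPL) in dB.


Given values:
  p = 2.691 Pa
  p_ref = 2e-05 Pa
Formula: SPL = 20 * log10(p / p_ref)
Compute ratio: p / p_ref = 2.691 / 2e-05 = 134550
Compute log10: log10(134550) = 5.128884
Multiply: SPL = 20 * 5.128884 = 102.58

102.58 dB


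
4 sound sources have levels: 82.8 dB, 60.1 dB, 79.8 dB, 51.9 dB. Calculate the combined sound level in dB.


Formula: L_total = 10 * log10( sum(10^(Li/10)) )
  Source 1: 10^(82.8/10) = 190546071.7963
  Source 2: 10^(60.1/10) = 1023292.9923
  Source 3: 10^(79.8/10) = 95499258.6021
  Source 4: 10^(51.9/10) = 154881.6619
Sum of linear values = 287223505.0526
L_total = 10 * log10(287223505.0526) = 84.58

84.58 dB


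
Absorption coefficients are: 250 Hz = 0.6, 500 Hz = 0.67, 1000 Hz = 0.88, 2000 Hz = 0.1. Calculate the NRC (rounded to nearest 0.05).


Given values:
  a_250 = 0.6, a_500 = 0.67
  a_1000 = 0.88, a_2000 = 0.1
Formula: NRC = (a250 + a500 + a1000 + a2000) / 4
Sum = 0.6 + 0.67 + 0.88 + 0.1 = 2.25
NRC = 2.25 / 4 = 0.5625
Rounded to nearest 0.05: 0.55

0.55


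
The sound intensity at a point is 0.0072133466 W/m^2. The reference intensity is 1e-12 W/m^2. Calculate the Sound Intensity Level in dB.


Given values:
  I = 0.0072133466 W/m^2
  I_ref = 1e-12 W/m^2
Formula: SIL = 10 * log10(I / I_ref)
Compute ratio: I / I_ref = 7213346600
Compute log10: log10(7213346600) = 9.858137
Multiply: SIL = 10 * 9.858137 = 98.58

98.58 dB


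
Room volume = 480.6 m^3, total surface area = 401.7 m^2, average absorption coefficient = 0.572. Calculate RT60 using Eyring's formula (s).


Given values:
  V = 480.6 m^3, S = 401.7 m^2, alpha = 0.572
Formula: RT60 = 0.161 * V / (-S * ln(1 - alpha))
Compute ln(1 - 0.572) = ln(0.428) = -0.848632
Denominator: -401.7 * -0.848632 = 340.8955
Numerator: 0.161 * 480.6 = 77.3766
RT60 = 77.3766 / 340.8955 = 0.227

0.227 s


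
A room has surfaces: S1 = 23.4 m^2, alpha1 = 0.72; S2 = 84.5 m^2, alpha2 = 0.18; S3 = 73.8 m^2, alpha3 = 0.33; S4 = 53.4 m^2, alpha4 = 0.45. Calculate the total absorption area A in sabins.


Given surfaces:
  Surface 1: 23.4 * 0.72 = 16.848
  Surface 2: 84.5 * 0.18 = 15.21
  Surface 3: 73.8 * 0.33 = 24.354
  Surface 4: 53.4 * 0.45 = 24.03
Formula: A = sum(Si * alpha_i)
A = 16.848 + 15.21 + 24.354 + 24.03
A = 80.44

80.44 sabins


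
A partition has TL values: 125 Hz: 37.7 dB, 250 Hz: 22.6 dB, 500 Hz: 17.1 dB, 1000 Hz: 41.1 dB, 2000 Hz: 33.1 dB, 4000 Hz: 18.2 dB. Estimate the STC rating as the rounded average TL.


Given TL values at each frequency:
  125 Hz: 37.7 dB
  250 Hz: 22.6 dB
  500 Hz: 17.1 dB
  1000 Hz: 41.1 dB
  2000 Hz: 33.1 dB
  4000 Hz: 18.2 dB
Formula: STC ~ round(average of TL values)
Sum = 37.7 + 22.6 + 17.1 + 41.1 + 33.1 + 18.2 = 169.8
Average = 169.8 / 6 = 28.3
Rounded: 28

28


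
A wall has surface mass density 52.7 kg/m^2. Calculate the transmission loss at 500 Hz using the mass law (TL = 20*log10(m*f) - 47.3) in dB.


Given values:
  m = 52.7 kg/m^2, f = 500 Hz
Formula: TL = 20 * log10(m * f) - 47.3
Compute m * f = 52.7 * 500 = 26350.0
Compute log10(26350.0) = 4.420781
Compute 20 * 4.420781 = 88.4156
TL = 88.4156 - 47.3 = 41.12

41.12 dB
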